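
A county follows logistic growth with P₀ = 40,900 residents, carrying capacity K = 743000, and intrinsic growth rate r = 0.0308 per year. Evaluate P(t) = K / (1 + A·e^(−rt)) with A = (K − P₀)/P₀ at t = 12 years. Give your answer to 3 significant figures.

≈ 57,800 residents

A = (743000 − 40900)/40900 = 17.16626
P(12) = 743000 / (1 + 17.16626·e^(−0.0308·12)) = 743000 / (1 + 17.16626·0.691011)
= 743000 / 12.86207 ≈ 57766.76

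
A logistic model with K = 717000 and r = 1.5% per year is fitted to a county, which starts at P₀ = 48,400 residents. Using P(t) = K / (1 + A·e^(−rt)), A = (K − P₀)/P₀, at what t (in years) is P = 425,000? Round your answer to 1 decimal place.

A = (717000 − 48400)/48400 = 13.81405
425000 = 717000/(1 + 13.81405·e^(−0.015t)) → 1 + 13.81405·e^(−0.015t) = 1.68706
e^(−0.015t) = 0.049736 → t = ln(20.10607)/0.015 = 3.00102/0.015

t ≈ 200.1 years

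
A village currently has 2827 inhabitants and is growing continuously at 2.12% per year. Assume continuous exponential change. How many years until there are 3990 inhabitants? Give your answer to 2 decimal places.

t ≈ 16.25 years

3990 = 2827 · e^(0.0212·t)
t = ln(3990/2827) / 0.0212 = ln(1.41139) / 0.0212 = 0.34458 / 0.0212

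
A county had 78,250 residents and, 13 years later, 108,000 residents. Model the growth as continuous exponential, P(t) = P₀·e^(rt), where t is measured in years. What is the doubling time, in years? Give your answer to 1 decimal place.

doubling time ≈ 28.0 years

r = ln(108000/78250) / 13 = ln(1.38019) / 13 ≈ 0.024786 per year
doubling time = ln 2 / |r| = 0.69315 / 0.024786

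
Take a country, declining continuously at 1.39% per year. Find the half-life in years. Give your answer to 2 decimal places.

half-life ≈ 49.87 years

half-life = ln(2) / |r| = 0.69315 / 0.0139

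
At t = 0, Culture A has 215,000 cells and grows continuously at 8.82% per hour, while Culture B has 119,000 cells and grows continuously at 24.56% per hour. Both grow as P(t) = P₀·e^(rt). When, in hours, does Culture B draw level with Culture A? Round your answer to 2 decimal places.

t ≈ 3.76 hours

215000·e^(0.0882t) = 119000·e^(0.2456t)
215000/119000 = e^((0.2456 − 0.0882)t) → ln(1.80672) = 0.1574·t
t = 0.59151 / 0.1574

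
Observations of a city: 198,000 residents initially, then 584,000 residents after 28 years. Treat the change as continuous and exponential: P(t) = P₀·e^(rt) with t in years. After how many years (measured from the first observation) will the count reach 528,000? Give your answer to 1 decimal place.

r = ln(584000/198000) / 28 ≈ 0.03863 per year
t = ln(528000/198000) / r = 0.98083 / 0.03863 ≈ 25.39

t ≈ 25.4 years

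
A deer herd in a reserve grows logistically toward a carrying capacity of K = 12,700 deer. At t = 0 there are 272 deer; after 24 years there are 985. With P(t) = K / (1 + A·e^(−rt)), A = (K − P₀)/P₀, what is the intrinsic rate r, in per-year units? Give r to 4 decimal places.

A = (12700 − 272)/272 = 45.69118
985 = 12700/(1 + 45.69118·e^(−r·24)) → e^(−24r) = (12.8934 − 1)/45.69118 = 0.2603
r = −ln(0.2603)/24 = 1.34592/24

r ≈ 0.0561 per year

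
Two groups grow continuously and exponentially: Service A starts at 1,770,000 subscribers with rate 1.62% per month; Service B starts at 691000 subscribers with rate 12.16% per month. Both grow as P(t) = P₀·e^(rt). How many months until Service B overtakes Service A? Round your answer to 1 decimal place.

t ≈ 8.9 months

1770000·e^(0.0162t) = 691000·e^(0.1216t)
1770000/691000 = e^((0.1216 − 0.0162)t) → ln(2.56151) = 0.1054·t
t = 0.9406 / 0.1054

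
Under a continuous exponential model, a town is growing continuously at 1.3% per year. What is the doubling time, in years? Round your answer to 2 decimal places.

doubling time = ln(2) / |r| = 0.69315 / 0.013

doubling time ≈ 53.32 years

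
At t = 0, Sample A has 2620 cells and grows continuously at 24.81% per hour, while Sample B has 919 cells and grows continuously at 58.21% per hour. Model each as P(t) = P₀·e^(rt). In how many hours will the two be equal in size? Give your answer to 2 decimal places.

2620·e^(0.2481t) = 919·e^(0.5821t)
2620/919 = e^((0.5821 − 0.2481)t) → ln(2.85092) = 0.334·t
t = 1.04764 / 0.334

t ≈ 3.14 hours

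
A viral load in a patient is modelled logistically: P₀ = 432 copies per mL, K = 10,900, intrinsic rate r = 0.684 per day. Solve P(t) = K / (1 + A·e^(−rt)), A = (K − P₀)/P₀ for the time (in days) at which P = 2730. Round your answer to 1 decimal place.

A = (10900 − 432)/432 = 24.23148
2730 = 10900/(1 + 24.23148·e^(−0.684t)) → 1 + 24.23148·e^(−0.684t) = 3.99267
e^(−0.684t) = 0.123504 → t = ln(8.09693)/0.684 = 2.09149/0.684

t ≈ 3.1 days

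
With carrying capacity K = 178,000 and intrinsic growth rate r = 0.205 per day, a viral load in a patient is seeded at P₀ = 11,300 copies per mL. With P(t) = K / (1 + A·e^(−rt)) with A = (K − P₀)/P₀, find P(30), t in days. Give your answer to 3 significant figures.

≈ 173,000 copies per mL

A = (178000 − 11300)/11300 = 14.75221
P(30) = 178000 / (1 + 14.75221·e^(−0.205·30)) = 178000 / (1 + 14.75221·0.002133)
= 178000 / 1.03147 ≈ 172568.65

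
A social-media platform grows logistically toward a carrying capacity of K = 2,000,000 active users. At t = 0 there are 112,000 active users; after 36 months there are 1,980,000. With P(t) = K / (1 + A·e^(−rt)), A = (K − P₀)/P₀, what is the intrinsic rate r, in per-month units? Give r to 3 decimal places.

A = (2000000 − 112000)/112000 = 16.85714
1980000 = 2000000/(1 + 16.85714·e^(−r·36)) → e^(−36r) = (1.0101 − 1)/16.85714 = 0.000599
r = −ln(0.000599)/36 = 7.41989/36

r ≈ 0.206 per month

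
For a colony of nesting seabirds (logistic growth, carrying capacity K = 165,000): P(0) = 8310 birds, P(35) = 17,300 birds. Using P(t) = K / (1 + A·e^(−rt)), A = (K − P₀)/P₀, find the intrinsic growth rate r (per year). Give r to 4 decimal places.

A = (165000 − 8310)/8310 = 18.8556
17300 = 165000/(1 + 18.8556·e^(−r·35)) → e^(−35r) = (9.53757 − 1)/18.8556 = 0.452787
r = −ln(0.452787)/35 = 0.79233/35

r ≈ 0.0226 per year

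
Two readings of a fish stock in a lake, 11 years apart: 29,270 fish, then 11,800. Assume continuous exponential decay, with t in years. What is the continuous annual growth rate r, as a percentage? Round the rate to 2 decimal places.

11800 = 29270 · e^(r·11)
e^(11r) = 11800/29270 = 0.40314
r = ln(0.40314) / 11 = -0.90846 / 11

r ≈ -8.26% per year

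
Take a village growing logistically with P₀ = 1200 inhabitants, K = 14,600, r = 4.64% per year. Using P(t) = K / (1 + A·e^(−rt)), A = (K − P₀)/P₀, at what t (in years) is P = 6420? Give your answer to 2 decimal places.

t ≈ 46.78 years

A = (14600 − 1200)/1200 = 11.16667
6420 = 14600/(1 + 11.16667·e^(−0.0464t)) → 1 + 11.16667·e^(−0.0464t) = 2.27414
e^(−0.0464t) = 0.114102 → t = ln(8.76406)/0.0464 = 2.17066/0.0464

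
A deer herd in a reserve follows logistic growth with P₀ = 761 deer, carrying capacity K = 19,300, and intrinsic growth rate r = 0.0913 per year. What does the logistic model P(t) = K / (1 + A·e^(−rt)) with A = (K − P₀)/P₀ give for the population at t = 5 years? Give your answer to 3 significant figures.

A = (19300 − 761)/761 = 24.36137
P(5) = 19300 / (1 + 24.36137·e^(−0.0913·5)) = 19300 / (1 + 24.36137·0.633497)
= 19300 / 16.43285 ≈ 1174.48

≈ 1,170 deer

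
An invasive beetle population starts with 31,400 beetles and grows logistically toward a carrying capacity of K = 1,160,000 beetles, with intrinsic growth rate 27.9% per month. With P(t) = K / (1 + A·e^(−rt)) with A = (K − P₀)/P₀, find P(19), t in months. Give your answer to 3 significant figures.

≈ 984,000 beetles

A = (1160000 − 31400)/31400 = 35.94268
P(19) = 1160000 / (1 + 35.94268·e^(−0.279·19)) = 1160000 / (1 + 35.94268·0.004987)
= 1160000 / 1.17923 ≈ 983691.15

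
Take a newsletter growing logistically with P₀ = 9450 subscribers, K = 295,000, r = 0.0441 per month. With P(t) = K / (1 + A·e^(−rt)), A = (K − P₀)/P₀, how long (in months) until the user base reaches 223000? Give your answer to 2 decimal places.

A = (295000 − 9450)/9450 = 30.21693
223000 = 295000/(1 + 30.21693·e^(−0.0441t)) → 1 + 30.21693·e^(−0.0441t) = 1.32287
e^(−0.0441t) = 0.010685 → t = ln(93.58855)/0.0441 = 4.53891/0.0441

t ≈ 102.92 months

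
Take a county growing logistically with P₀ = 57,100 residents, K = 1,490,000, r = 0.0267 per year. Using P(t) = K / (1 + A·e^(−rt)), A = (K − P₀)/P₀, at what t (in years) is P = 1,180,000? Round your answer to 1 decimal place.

t ≈ 170.8 years

A = (1490000 − 57100)/57100 = 25.09457
1180000 = 1490000/(1 + 25.09457·e^(−0.0267t)) → 1 + 25.09457·e^(−0.0267t) = 1.26271
e^(−0.0267t) = 0.010469 → t = ln(95.52127)/0.0267 = 4.55935/0.0267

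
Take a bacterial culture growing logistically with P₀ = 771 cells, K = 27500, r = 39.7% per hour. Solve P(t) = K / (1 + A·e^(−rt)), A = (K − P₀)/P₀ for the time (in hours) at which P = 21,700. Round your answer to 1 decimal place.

A = (27500 − 771)/771 = 34.66796
21700 = 27500/(1 + 34.66796·e^(−0.397t)) → 1 + 34.66796·e^(−0.397t) = 1.26728
e^(−0.397t) = 0.00771 → t = ln(129.706)/0.397 = 4.86527/0.397

t ≈ 12.3 hours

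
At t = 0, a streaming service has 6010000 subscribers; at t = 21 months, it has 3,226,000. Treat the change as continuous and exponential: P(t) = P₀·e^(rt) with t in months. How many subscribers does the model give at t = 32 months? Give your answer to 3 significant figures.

≈ 2,330,000 subscribers

r = ln(3226000/6010000) / 21 ≈ -0.029628 per month
P(32) = 6010000 · e^(-0.029628·32) = 6010000 · 0.38748 ≈ 2328765.37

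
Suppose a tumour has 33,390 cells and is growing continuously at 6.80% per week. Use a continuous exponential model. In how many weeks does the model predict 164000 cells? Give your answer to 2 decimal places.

164000 = 33390 · e^(0.068·t)
t = ln(164000/33390) / 0.068 = ln(4.91165) / 0.068 = 1.59161 / 0.068

t ≈ 23.41 weeks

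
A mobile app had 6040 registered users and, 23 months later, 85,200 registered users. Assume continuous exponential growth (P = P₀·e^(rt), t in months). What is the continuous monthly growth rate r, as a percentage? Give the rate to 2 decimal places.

r ≈ 11.51% per month

85200 = 6040 · e^(r·23)
e^(23r) = 85200/6040 = 14.10596
r = ln(14.10596) / 23 = 2.6466 / 23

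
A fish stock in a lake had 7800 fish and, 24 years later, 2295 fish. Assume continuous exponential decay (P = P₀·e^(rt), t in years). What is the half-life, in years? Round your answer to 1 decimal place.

r = ln(2295/7800) / 24 = ln(0.29423) / 24 ≈ -0.050975 per year
half-life = ln 2 / |r| = 0.69315 / 0.050975

half-life ≈ 13.6 years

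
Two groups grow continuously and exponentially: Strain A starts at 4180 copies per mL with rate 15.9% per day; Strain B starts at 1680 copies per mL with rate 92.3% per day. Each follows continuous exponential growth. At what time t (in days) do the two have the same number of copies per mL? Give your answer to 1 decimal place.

t ≈ 1.2 days

4180·e^(0.159t) = 1680·e^(0.923t)
4180/1680 = e^((0.923 − 0.159)t) → ln(2.4881) = 0.764·t
t = 0.91152 / 0.764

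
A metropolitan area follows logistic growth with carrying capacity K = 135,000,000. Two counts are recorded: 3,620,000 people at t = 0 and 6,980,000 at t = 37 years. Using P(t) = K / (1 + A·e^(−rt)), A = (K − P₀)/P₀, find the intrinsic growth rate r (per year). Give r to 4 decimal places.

A = (135000000 − 3620000)/3620000 = 36.29282
6980000 = 135000000/(1 + 36.29282·e^(−r·37)) → e^(−37r) = (19.34097 − 1)/36.29282 = 0.505361
r = −ln(0.505361)/37 = 0.68248/37

r ≈ 0.0184 per year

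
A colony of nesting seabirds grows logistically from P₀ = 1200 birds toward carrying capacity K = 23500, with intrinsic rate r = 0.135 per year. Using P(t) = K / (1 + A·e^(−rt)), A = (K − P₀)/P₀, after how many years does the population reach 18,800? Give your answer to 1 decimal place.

t ≈ 31.9 years

A = (23500 − 1200)/1200 = 18.58333
18800 = 23500/(1 + 18.58333·e^(−0.135t)) → 1 + 18.58333·e^(−0.135t) = 1.25
e^(−0.135t) = 0.013453 → t = ln(74.33333)/0.135 = 4.30856/0.135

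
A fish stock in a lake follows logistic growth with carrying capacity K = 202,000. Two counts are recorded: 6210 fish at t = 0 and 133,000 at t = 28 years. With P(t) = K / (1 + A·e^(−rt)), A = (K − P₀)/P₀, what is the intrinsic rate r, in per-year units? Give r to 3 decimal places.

r ≈ 0.147 per year

A = (202000 − 6210)/6210 = 31.52818
133000 = 202000/(1 + 31.52818·e^(−r·28)) → e^(−28r) = (1.5188 − 1)/31.52818 = 0.016455
r = −ln(0.016455)/28 = 4.10712/28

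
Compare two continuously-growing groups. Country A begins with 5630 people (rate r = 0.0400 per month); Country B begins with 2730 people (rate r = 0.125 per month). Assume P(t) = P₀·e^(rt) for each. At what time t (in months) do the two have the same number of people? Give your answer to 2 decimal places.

5630·e^(0.04t) = 2730·e^(0.125t)
5630/2730 = e^((0.125 − 0.04)t) → ln(2.06227) = 0.085·t
t = 0.72381 / 0.085

t ≈ 8.52 months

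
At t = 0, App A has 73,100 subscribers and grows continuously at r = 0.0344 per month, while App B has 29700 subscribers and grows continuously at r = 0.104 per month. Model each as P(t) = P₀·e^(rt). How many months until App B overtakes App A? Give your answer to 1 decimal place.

73100·e^(0.0344t) = 29700·e^(0.104t)
73100/29700 = e^((0.104 − 0.0344)t) → ln(2.46128) = 0.0696·t
t = 0.90068 / 0.0696

t ≈ 12.9 months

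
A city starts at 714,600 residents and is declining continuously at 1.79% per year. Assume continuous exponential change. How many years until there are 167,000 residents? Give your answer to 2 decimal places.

167000 = 714600 · e^(-0.0179·t)
t = ln(167000/714600) / -0.0179 = ln(0.2337) / -0.0179 = -1.45373 / -0.0179

t ≈ 81.21 years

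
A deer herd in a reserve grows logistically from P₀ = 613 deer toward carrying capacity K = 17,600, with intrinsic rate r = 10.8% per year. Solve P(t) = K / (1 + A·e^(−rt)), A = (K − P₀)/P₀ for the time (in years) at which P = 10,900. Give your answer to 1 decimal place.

t ≈ 35.3 years

A = (17600 − 613)/613 = 27.71126
10900 = 17600/(1 + 27.71126·e^(−0.108t)) → 1 + 27.71126·e^(−0.108t) = 1.61468
e^(−0.108t) = 0.022182 → t = ln(45.08249)/0.108 = 3.80849/0.108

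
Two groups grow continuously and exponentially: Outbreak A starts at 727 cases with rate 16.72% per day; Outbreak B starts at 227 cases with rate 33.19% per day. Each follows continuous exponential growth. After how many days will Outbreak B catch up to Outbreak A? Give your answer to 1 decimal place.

t ≈ 7.1 days

727·e^(0.1672t) = 227·e^(0.3319t)
727/227 = e^((0.3319 − 0.1672)t) → ln(3.20264) = 0.1647·t
t = 1.16398 / 0.1647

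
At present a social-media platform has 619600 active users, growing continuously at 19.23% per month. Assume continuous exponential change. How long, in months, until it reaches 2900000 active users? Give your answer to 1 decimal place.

2900000 = 619600 · e^(0.1923·t)
t = ln(2900000/619600) / 0.1923 = ln(4.68044) / 0.1923 = 1.54339 / 0.1923

t ≈ 8.0 months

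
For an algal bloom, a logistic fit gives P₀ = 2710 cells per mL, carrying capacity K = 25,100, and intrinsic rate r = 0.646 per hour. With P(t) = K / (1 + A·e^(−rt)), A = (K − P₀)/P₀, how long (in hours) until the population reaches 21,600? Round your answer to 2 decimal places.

A = (25100 − 2710)/2710 = 8.26199
21600 = 25100/(1 + 8.26199·e^(−0.646t)) → 1 + 8.26199·e^(−0.646t) = 1.16204
e^(−0.646t) = 0.019612 → t = ln(50.9883)/0.646 = 3.9316/0.646

t ≈ 6.09 hours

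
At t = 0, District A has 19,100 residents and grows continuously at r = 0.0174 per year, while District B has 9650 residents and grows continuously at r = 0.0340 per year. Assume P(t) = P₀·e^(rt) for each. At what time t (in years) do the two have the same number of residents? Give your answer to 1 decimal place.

t ≈ 41.1 years

19100·e^(0.0174t) = 9650·e^(0.034t)
19100/9650 = e^((0.034 − 0.0174)t) → ln(1.97927) = 0.0166·t
t = 0.68273 / 0.0166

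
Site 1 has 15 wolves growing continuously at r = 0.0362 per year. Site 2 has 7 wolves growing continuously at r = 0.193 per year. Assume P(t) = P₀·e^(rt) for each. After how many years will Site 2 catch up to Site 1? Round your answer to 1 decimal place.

t ≈ 4.9 years

15·e^(0.0362t) = 7·e^(0.193t)
15/7 = e^((0.193 − 0.0362)t) → ln(2.14286) = 0.1568·t
t = 0.76214 / 0.1568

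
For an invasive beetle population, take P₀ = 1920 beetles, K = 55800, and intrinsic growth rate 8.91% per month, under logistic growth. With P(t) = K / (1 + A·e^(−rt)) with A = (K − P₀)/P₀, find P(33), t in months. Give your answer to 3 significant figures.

A = (55800 − 1920)/1920 = 28.0625
P(33) = 55800 / (1 + 28.0625·e^(−0.0891·33)) = 55800 / (1 + 28.0625·0.05285)
= 55800 / 2.4831 ≈ 22471.91

≈ 22,500 beetles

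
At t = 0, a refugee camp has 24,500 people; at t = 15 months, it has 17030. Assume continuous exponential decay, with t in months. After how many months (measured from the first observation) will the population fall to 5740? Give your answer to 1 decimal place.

r = ln(17030/24500) / 15 ≈ -0.024246 per month
t = ln(5740/24500) / r = -1.45121 / -0.024246 ≈ 59.853

t ≈ 59.9 months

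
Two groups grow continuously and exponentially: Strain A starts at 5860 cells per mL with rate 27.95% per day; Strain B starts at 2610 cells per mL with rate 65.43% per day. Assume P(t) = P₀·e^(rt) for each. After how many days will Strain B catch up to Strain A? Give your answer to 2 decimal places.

t ≈ 2.16 days

5860·e^(0.2795t) = 2610·e^(0.6543t)
5860/2610 = e^((0.6543 − 0.2795)t) → ln(2.24521) = 0.3748·t
t = 0.8088 / 0.3748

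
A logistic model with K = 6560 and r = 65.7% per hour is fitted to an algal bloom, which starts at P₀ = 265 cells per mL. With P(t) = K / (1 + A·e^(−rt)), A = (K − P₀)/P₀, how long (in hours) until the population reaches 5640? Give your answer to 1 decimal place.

t ≈ 7.6 hours

A = (6560 − 265)/265 = 23.75472
5640 = 6560/(1 + 23.75472·e^(−0.657t)) → 1 + 23.75472·e^(−0.657t) = 1.16312
e^(−0.657t) = 0.006867 → t = ln(145.62674)/0.657 = 4.98105/0.657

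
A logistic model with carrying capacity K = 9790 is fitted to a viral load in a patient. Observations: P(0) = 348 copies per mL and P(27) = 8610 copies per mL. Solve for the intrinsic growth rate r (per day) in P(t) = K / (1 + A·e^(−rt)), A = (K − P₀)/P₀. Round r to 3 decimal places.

A = (9790 − 348)/348 = 27.13218
8610 = 9790/(1 + 27.13218·e^(−r·27)) → e^(−27r) = (1.13705 − 1)/27.13218 = 0.005051
r = −ln(0.005051)/27 = 5.28813/27

r ≈ 0.196 per day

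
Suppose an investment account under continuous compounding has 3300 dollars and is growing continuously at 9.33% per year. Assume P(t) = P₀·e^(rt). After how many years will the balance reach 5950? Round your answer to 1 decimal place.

t ≈ 6.3 years

5950 = 3300 · e^(0.0933·t)
t = ln(5950/3300) / 0.0933 = ln(1.80303) / 0.0933 = 0.58947 / 0.0933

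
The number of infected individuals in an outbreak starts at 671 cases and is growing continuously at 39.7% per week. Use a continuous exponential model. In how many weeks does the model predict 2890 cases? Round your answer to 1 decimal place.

t ≈ 3.7 weeks

2890 = 671 · e^(0.397·t)
t = ln(2890/671) / 0.397 = ln(4.307) / 0.397 = 1.46024 / 0.397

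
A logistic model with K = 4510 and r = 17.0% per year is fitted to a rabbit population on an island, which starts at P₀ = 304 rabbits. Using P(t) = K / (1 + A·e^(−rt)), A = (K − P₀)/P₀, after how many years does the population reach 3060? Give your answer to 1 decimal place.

t ≈ 19.8 years

A = (4510 − 304)/304 = 13.83553
3060 = 4510/(1 + 13.83553·e^(−0.17t)) → 1 + 13.83553·e^(−0.17t) = 1.47386
e^(−0.17t) = 0.034249 → t = ln(29.19773)/0.17 = 3.37409/0.17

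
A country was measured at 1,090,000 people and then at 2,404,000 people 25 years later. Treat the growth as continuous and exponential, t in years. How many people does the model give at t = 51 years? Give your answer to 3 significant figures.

≈ 5,470,000 people

r = ln(2404000/1090000) / 25 ≈ 0.031638 per year
P(51) = 1090000 · e^(0.031638·51) = 1090000 · 5.02061 ≈ 5472461.91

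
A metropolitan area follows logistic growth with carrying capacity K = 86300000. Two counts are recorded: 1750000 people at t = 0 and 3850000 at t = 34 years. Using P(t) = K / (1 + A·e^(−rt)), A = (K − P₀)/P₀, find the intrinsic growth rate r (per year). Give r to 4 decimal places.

r ≈ 0.0239 per year

A = (86300000 − 1750000)/1750000 = 48.31429
3850000 = 86300000/(1 + 48.31429·e^(−r·34)) → e^(−34r) = (22.41558 − 1)/48.31429 = 0.443256
r = −ln(0.443256)/34 = 0.81361/34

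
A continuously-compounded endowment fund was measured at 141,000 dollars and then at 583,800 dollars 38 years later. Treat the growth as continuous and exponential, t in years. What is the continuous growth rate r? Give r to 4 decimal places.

r ≈ 0.0374 per year

583800 = 141000 · e^(r·38)
e^(38r) = 583800/141000 = 4.14043
r = ln(4.14043) / 38 = 1.4208 / 38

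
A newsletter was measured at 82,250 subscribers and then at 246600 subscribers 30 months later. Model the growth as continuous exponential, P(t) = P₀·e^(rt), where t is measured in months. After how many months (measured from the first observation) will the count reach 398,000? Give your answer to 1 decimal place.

t ≈ 43.1 months

r = ln(246600/82250) / 30 ≈ 0.0366 per month
t = ln(398000/82250) / r = 1.57669 / 0.0366 ≈ 43.079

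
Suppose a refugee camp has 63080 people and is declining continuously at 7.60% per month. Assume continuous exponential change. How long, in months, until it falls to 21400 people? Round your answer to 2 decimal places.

21400 = 63080 · e^(-0.076·t)
t = ln(21400/63080) / -0.076 = ln(0.33925) / -0.076 = -1.08101 / -0.076

t ≈ 14.22 months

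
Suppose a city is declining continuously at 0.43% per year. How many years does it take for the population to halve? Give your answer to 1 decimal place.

half-life = ln(2) / |r| = 0.69315 / 0.0043

half-life ≈ 161.2 years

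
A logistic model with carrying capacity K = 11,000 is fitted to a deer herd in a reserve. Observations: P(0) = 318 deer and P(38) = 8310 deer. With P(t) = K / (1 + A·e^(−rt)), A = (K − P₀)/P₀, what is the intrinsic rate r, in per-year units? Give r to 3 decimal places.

r ≈ 0.122 per year

A = (11000 − 318)/318 = 33.59119
8310 = 11000/(1 + 33.59119·e^(−r·38)) → e^(−38r) = (1.32371 − 1)/33.59119 = 0.009637
r = −ln(0.009637)/38 = 4.64218/38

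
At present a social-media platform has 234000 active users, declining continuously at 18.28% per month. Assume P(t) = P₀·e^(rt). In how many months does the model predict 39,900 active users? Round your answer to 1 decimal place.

t ≈ 9.7 months

39900 = 234000 · e^(-0.1828·t)
t = ln(39900/234000) / -0.1828 = ln(0.17051) / -0.1828 = -1.76894 / -0.1828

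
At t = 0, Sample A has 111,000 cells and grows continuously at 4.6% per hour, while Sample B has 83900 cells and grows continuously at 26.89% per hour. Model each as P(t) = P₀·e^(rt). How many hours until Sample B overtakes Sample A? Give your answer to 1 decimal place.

111000·e^(0.046t) = 83900·e^(0.2689t)
111000/83900 = e^((0.2689 − 0.046)t) → ln(1.323) = 0.2229·t
t = 0.2799 / 0.2229

t ≈ 1.3 hours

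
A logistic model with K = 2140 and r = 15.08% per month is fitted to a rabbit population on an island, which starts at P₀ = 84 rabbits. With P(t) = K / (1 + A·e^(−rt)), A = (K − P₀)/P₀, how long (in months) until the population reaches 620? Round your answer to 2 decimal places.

A = (2140 − 84)/84 = 24.47619
620 = 2140/(1 + 24.47619·e^(−0.1508t)) → 1 + 24.47619·e^(−0.1508t) = 3.45161
e^(−0.1508t) = 0.100163 → t = ln(9.98371)/0.1508 = 2.30095/0.1508

t ≈ 15.26 months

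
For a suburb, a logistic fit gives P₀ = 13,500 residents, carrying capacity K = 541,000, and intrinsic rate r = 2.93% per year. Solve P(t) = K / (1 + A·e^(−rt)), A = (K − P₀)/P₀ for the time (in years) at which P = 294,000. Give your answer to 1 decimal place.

A = (541000 − 13500)/13500 = 39.07407
294000 = 541000/(1 + 39.07407·e^(−0.0293t)) → 1 + 39.07407·e^(−0.0293t) = 1.84014
e^(−0.0293t) = 0.021501 → t = ln(46.50922)/0.0293 = 3.83965/0.0293

t ≈ 131.0 years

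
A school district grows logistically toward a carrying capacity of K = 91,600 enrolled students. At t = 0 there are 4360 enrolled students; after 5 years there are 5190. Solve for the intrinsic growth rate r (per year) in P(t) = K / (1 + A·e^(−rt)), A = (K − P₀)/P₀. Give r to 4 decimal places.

r ≈ 0.0368 per year

A = (91600 − 4360)/4360 = 20.00917
5190 = 91600/(1 + 20.00917·e^(−r·5)) → e^(−5r) = (17.64933 − 1)/20.00917 = 0.832085
r = −ln(0.832085)/5 = 0.18382/5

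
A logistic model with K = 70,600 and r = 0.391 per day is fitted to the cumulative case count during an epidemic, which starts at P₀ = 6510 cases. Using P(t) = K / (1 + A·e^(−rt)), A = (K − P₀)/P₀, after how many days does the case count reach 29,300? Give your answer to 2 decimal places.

t ≈ 4.97 days

A = (70600 − 6510)/6510 = 9.84485
29300 = 70600/(1 + 9.84485·e^(−0.391t)) → 1 + 9.84485·e^(−0.391t) = 2.40956
e^(−0.391t) = 0.143177 → t = ln(6.98436)/0.391 = 1.94367/0.391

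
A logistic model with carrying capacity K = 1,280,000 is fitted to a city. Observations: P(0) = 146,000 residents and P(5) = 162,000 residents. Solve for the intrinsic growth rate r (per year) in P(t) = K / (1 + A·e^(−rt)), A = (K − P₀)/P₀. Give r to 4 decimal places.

A = (1280000 − 146000)/146000 = 7.76712
162000 = 1280000/(1 + 7.76712·e^(−r·5)) → e^(−5r) = (7.90123 − 1)/7.76712 = 0.888519
r = −ln(0.888519)/5 = 0.1182/5

r ≈ 0.0236 per year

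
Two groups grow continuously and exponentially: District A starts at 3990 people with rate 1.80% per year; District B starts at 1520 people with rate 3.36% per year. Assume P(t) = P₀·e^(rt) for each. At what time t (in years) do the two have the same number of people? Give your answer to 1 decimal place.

3990·e^(0.018t) = 1520·e^(0.0336t)
3990/1520 = e^((0.0336 − 0.018)t) → ln(2.625) = 0.0156·t
t = 0.96508 / 0.0156

t ≈ 61.9 years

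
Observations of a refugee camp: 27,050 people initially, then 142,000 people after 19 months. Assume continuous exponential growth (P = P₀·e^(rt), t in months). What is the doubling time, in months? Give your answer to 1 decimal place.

r = ln(142000/27050) / 19 = ln(5.24954) / 19 ≈ 0.087271 per month
doubling time = ln 2 / |r| = 0.69315 / 0.087271

doubling time ≈ 7.9 months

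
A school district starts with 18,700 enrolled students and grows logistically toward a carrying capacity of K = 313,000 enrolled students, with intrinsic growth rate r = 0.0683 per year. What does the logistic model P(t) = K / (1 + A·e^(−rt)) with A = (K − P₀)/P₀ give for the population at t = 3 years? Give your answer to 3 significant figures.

A = (313000 − 18700)/18700 = 15.73797
P(3) = 313000 / (1 + 15.73797·e^(−0.0683·3)) = 313000 / (1 + 15.73797·0.814729)
= 313000 / 13.82218 ≈ 22644.77

≈ 22,600 enrolled students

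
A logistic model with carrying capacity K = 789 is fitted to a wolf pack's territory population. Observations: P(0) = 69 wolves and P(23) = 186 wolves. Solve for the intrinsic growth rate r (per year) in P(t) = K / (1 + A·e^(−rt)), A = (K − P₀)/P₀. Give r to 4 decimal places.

r ≈ 0.0508 per year

A = (789 − 69)/69 = 10.43478
186 = 789/(1 + 10.43478·e^(−r·23)) → e^(−23r) = (4.24194 − 1)/10.43478 = 0.310685
r = −ln(0.310685)/23 = 1.16897/23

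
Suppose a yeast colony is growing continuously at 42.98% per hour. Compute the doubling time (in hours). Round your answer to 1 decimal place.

doubling time = ln(2) / |r| = 0.69315 / 0.4298

doubling time ≈ 1.6 hours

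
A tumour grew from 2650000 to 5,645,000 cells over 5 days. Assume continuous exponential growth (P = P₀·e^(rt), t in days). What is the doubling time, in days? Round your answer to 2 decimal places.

doubling time ≈ 4.58 days

r = ln(5645000/2650000) / 5 = ln(2.13019) / 5 ≈ 0.151242 per day
doubling time = ln 2 / |r| = 0.69315 / 0.151242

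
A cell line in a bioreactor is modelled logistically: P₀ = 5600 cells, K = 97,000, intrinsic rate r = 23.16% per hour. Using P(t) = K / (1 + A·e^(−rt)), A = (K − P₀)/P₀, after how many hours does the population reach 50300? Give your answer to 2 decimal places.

A = (97000 − 5600)/5600 = 16.32143
50300 = 97000/(1 + 16.32143·e^(−0.2316t)) → 1 + 16.32143·e^(−0.2316t) = 1.92843
e^(−0.2316t) = 0.056884 → t = ln(17.57961)/0.2316 = 2.86674/0.2316

t ≈ 12.38 hours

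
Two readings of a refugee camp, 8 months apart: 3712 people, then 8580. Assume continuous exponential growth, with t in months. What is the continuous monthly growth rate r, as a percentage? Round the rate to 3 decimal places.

r ≈ 10.473% per month

8580 = 3712 · e^(r·8)
e^(8r) = 8580/3712 = 2.31142
r = ln(2.31142) / 8 = 0.83786 / 8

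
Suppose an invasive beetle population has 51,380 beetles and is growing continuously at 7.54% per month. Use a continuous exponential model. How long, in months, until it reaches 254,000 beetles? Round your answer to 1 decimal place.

t ≈ 21.2 months

254000 = 51380 · e^(0.0754·t)
t = ln(254000/51380) / 0.0754 = ln(4.94356) / 0.0754 = 1.59809 / 0.0754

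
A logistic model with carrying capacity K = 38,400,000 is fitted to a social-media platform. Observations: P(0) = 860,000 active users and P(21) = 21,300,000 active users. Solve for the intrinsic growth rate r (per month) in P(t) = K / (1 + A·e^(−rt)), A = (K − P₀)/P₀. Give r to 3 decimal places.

r ≈ 0.190 per month

A = (38400000 − 860000)/860000 = 43.65116
21300000 = 38400000/(1 + 43.65116·e^(−r·21)) → e^(−21r) = (1.80282 − 1)/43.65116 = 0.018392
r = −ln(0.018392)/21 = 3.99586/21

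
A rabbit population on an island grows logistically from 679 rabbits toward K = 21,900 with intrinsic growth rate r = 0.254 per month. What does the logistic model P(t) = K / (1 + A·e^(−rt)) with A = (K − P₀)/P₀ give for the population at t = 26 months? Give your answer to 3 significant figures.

≈ 21,000 rabbits

A = (21900 − 679)/679 = 31.25331
P(26) = 21900 / (1 + 31.25331·e^(−0.254·26)) = 21900 / (1 + 31.25331·0.001355)
= 21900 / 1.04235 ≈ 21010.29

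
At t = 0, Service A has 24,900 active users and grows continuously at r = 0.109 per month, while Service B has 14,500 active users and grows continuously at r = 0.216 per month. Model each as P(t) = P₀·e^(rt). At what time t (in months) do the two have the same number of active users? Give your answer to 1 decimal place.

24900·e^(0.109t) = 14500·e^(0.216t)
24900/14500 = e^((0.216 − 0.109)t) → ln(1.71724) = 0.107·t
t = 0.54072 / 0.107

t ≈ 5.1 months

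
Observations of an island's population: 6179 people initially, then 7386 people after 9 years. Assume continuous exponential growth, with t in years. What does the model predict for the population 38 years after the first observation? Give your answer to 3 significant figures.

r = ln(7386/6179) / 9 ≈ 0.019826 per year
P(38) = 6179 · e^(0.019826·38) = 6179 · 2.12415 ≈ 13125.11

≈ 13,100 people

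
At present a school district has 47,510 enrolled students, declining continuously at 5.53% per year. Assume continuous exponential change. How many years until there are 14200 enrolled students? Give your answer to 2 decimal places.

14200 = 47510 · e^(-0.0553·t)
t = ln(14200/47510) / -0.0553 = ln(0.29888) / -0.0553 = -1.2077 / -0.0553

t ≈ 21.84 years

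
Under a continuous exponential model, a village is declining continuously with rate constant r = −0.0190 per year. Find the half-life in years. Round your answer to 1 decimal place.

half-life = ln(2) / |r| = 0.69315 / 0.019

half-life ≈ 36.5 years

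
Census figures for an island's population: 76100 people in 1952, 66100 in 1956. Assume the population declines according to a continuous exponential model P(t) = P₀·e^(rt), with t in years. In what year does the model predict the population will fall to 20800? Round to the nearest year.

year 1989

r = ln(66100/76100) / 4 = -0.14088/4 ≈ -0.03522 per year
t = ln(20800/76100) / r = -1.2971/-0.03522 ≈ 36.83 years after 1952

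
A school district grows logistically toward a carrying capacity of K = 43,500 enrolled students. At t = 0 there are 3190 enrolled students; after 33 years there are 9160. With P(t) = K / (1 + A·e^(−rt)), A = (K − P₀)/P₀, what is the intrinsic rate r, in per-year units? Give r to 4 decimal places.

A = (43500 − 3190)/3190 = 12.63636
9160 = 43500/(1 + 12.63636·e^(−r·33)) → e^(−33r) = (4.74891 − 1)/12.63636 = 0.296676
r = −ln(0.296676)/33 = 1.21511/33

r ≈ 0.0368 per year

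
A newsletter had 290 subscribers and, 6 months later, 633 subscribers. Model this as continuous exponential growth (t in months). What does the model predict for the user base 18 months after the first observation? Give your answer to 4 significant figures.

≈ 3,016 subscribers

r = ln(633/290) / 6 ≈ 0.130098 per month
P(18) = 290 · e^(0.130098·18) = 290 · 10.39961 ≈ 3015.89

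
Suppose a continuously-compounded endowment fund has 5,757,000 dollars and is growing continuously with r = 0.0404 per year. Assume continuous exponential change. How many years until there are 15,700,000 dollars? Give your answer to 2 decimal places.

t ≈ 24.83 years

15700000 = 5757000 · e^(0.0404·t)
t = ln(15700000/5757000) / 0.0404 = ln(2.72711) / 0.0404 = 1.00324 / 0.0404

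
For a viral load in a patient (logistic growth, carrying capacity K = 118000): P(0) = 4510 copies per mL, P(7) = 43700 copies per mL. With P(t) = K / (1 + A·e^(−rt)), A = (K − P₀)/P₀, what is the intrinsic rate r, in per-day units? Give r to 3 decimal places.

A = (118000 − 4510)/4510 = 25.16408
43700 = 118000/(1 + 25.16408·e^(−r·7)) → e^(−7r) = (2.70023 − 1)/25.16408 = 0.067566
r = −ln(0.067566)/7 = 2.69465/7

r ≈ 0.385 per day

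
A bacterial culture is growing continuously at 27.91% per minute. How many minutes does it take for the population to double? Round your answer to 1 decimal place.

doubling time ≈ 2.5 minutes

doubling time = ln(2) / |r| = 0.69315 / 0.2791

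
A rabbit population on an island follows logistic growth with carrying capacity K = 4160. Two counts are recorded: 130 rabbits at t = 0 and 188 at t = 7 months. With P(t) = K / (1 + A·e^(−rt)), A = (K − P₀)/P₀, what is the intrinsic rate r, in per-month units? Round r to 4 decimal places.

A = (4160 − 130)/130 = 31
188 = 4160/(1 + 31·e^(−r·7)) → e^(−7r) = (22.12766 − 1)/31 = 0.681537
r = −ln(0.681537)/7 = 0.3834/7

r ≈ 0.0548 per month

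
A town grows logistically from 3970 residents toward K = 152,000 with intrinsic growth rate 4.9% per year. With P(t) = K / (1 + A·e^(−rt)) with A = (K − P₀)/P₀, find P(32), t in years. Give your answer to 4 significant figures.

≈ 17,330 residents

A = (152000 − 3970)/3970 = 37.28715
P(32) = 152000 / (1 + 37.28715·e^(−0.049·32)) = 152000 / (1 + 37.28715·0.208462)
= 152000 / 8.77294 ≈ 17326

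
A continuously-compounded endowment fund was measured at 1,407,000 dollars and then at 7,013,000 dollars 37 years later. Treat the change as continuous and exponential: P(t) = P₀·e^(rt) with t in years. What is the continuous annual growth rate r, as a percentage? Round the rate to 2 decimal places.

7013000 = 1407000 · e^(r·37)
e^(37r) = 7013000/1407000 = 4.98436
r = ln(4.98436) / 37 = 1.60631 / 37

r ≈ 4.34% per year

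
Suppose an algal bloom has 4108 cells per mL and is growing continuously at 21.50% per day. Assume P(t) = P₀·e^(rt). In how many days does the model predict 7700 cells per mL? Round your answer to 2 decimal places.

7700 = 4108 · e^(0.215·t)
t = ln(7700/4108) / 0.215 = ln(1.87439) / 0.215 = 0.62828 / 0.215

t ≈ 2.92 days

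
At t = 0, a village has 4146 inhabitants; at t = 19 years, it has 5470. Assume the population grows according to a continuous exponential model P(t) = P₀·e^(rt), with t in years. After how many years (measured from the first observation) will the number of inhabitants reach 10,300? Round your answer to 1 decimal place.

r = ln(5470/4146) / 19 ≈ 0.014586 per year
t = ln(10300/4146) / r = 0.91 / 0.014586 ≈ 62.388

t ≈ 62.4 years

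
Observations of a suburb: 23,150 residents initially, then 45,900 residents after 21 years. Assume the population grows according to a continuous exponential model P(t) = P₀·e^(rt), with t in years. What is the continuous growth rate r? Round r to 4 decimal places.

45900 = 23150 · e^(r·21)
e^(21r) = 45900/23150 = 1.98272
r = ln(1.98272) / 21 = 0.68447 / 21

r ≈ 0.0326 per year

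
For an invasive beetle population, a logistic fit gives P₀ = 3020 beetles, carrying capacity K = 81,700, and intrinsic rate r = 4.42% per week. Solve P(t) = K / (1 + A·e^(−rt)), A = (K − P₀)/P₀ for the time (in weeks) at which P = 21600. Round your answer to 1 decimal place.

t ≈ 50.6 weeks

A = (81700 − 3020)/3020 = 26.05298
21600 = 81700/(1 + 26.05298·e^(−0.0442t)) → 1 + 26.05298·e^(−0.0442t) = 3.78241
e^(−0.0442t) = 0.106798 → t = ln(9.36347)/0.0442 = 2.23682/0.0442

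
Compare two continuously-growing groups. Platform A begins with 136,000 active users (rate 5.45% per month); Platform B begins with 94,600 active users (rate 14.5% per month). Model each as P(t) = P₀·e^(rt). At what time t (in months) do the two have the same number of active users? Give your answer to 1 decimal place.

136000·e^(0.0545t) = 94600·e^(0.145t)
136000/94600 = e^((0.145 − 0.0545)t) → ln(1.43763) = 0.0905·t
t = 0.363 / 0.0905

t ≈ 4.0 months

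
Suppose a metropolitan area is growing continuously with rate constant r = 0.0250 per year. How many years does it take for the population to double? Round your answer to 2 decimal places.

doubling time = ln(2) / |r| = 0.69315 / 0.025

doubling time ≈ 27.73 years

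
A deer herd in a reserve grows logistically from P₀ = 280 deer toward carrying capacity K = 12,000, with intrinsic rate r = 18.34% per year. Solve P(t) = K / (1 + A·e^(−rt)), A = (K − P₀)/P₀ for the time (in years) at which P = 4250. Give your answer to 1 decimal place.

A = (12000 − 280)/280 = 41.85714
4250 = 12000/(1 + 41.85714·e^(−0.1834t)) → 1 + 41.85714·e^(−0.1834t) = 2.82353
e^(−0.1834t) = 0.043566 → t = ln(22.95392)/0.1834 = 3.13349/0.1834

t ≈ 17.1 years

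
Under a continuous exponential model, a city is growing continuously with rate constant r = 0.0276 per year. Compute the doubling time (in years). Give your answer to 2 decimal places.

doubling time ≈ 25.11 years

doubling time = ln(2) / |r| = 0.69315 / 0.0276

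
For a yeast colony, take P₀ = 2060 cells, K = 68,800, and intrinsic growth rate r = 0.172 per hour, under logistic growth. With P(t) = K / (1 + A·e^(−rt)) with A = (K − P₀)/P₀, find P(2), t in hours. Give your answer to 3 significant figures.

≈ 2,870 cells

A = (68800 − 2060)/2060 = 32.39806
P(2) = 68800 / (1 + 32.39806·e^(−0.172·2)) = 68800 / (1 + 32.39806·0.708929)
= 68800 / 23.96792 ≈ 2870.5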